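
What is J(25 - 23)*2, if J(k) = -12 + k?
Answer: -20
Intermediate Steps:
J(25 - 23)*2 = (-12 + (25 - 23))*2 = (-12 + 2)*2 = -10*2 = -20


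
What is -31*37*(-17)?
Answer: 19499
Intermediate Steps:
-31*37*(-17) = -1147*(-17) = 19499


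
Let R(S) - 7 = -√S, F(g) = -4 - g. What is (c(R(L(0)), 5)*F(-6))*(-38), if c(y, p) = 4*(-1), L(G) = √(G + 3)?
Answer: 304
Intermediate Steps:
L(G) = √(3 + G)
R(S) = 7 - √S
c(y, p) = -4
(c(R(L(0)), 5)*F(-6))*(-38) = -4*(-4 - 1*(-6))*(-38) = -4*(-4 + 6)*(-38) = -4*2*(-38) = -8*(-38) = 304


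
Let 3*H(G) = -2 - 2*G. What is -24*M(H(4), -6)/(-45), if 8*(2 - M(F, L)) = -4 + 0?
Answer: 4/3 ≈ 1.3333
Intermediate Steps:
H(G) = -⅔ - 2*G/3 (H(G) = (-2 - 2*G)/3 = -⅔ - 2*G/3)
M(F, L) = 5/2 (M(F, L) = 2 - (-4 + 0)/8 = 2 - ⅛*(-4) = 2 + ½ = 5/2)
-24*M(H(4), -6)/(-45) = -24*5/2/(-45) = -60*(-1/45) = 4/3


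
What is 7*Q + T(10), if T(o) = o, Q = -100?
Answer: -690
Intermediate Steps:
7*Q + T(10) = 7*(-100) + 10 = -700 + 10 = -690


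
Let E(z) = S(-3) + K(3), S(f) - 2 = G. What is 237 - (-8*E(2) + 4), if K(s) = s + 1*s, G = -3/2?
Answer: 285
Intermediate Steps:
G = -3/2 (G = -3*½ = -3/2 ≈ -1.5000)
K(s) = 2*s (K(s) = s + s = 2*s)
S(f) = ½ (S(f) = 2 - 3/2 = ½)
E(z) = 13/2 (E(z) = ½ + 2*3 = ½ + 6 = 13/2)
237 - (-8*E(2) + 4) = 237 - (-8*13/2 + 4) = 237 - (-52 + 4) = 237 - 1*(-48) = 237 + 48 = 285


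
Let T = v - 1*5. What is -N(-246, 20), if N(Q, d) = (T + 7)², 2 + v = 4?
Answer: -16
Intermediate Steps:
v = 2 (v = -2 + 4 = 2)
T = -3 (T = 2 - 1*5 = 2 - 5 = -3)
N(Q, d) = 16 (N(Q, d) = (-3 + 7)² = 4² = 16)
-N(-246, 20) = -1*16 = -16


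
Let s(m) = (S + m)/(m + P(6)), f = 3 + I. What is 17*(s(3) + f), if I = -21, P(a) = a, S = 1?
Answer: -2686/9 ≈ -298.44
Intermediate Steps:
f = -18 (f = 3 - 21 = -18)
s(m) = (1 + m)/(6 + m) (s(m) = (1 + m)/(m + 6) = (1 + m)/(6 + m))
17*(s(3) + f) = 17*((1 + 3)/(6 + 3) - 18) = 17*(4/9 - 18) = 17*(-158/9) = -2686/9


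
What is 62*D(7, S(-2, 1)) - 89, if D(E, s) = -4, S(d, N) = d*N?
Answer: -337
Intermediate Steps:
S(d, N) = N*d
62*D(7, S(-2, 1)) - 89 = 62*(-4) - 89 = -248 - 89 = -337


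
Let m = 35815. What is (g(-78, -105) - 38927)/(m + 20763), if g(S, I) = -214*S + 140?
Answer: -22095/56578 ≈ -0.39052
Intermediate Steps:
g(S, I) = 140 - 214*S
(g(-78, -105) - 38927)/(m + 20763) = ((140 - 214*(-78)) - 38927)/(35815 + 20763) = ((140 + 16692) - 38927)/56578 = (16832 - 38927)*(1/56578) = -22095*1/56578 = -22095/56578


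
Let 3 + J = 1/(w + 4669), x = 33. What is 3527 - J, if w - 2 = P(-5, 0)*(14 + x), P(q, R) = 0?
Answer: 16488629/4671 ≈ 3530.0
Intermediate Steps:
w = 2 (w = 2 + 0*(14 + 33) = 2 + 0*47 = 2 + 0 = 2)
J = -14012/4671 (J = -3 + 1/(2 + 4669) = -3 + 1/4671 = -14012/4671 ≈ -2.9998)
3527 - J = 3527 - 1*(-14012/4671) = 3527 + 14012/4671 = 16488629/4671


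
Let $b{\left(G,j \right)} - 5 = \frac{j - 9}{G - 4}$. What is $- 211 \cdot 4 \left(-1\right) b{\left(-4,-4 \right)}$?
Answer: $\frac{11183}{2} \approx 5591.5$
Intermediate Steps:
$b{\left(G,j \right)} = 5 + \frac{-9 + j}{-4 + G}$ ($b{\left(G,j \right)} = 5 + \frac{j - 9}{G - 4} = 5 + \frac{-9 + j}{-4 + G}$)
$- 211 \cdot 4 \left(-1\right) b{\left(-4,-4 \right)} = - 211 \cdot 4 \left(-1\right) \frac{-29 - 4 + 5 \left(-4\right)}{-4 - 4} = \left(-211\right) \left(-4\right) \frac{-29 - 4 - 20}{-8} = 844 \left(\left(- \frac{1}{8}\right) \left(-53\right)\right) = 844 \cdot \frac{53}{8} = \frac{11183}{2}$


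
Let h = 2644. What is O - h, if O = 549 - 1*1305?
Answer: -3400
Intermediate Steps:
O = -756 (O = 549 - 1305 = -756)
O - h = -756 - 1*2644 = -756 - 2644 = -3400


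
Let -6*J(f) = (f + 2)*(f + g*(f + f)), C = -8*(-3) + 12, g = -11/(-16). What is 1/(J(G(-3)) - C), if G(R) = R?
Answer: -16/595 ≈ -0.026891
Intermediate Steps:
g = 11/16 (g = -11*(-1/16) = 11/16 ≈ 0.68750)
C = 36 (C = 24 + 12 = 36)
J(f) = -19*f*(2 + f)/48 (J(f) = -(f + 2)*(f + 11*(f + f)/16)/6 = -(2 + f)*(f + 11*(2*f)/16)/6 = -(2 + f)*(f + 11*f/8)/6 = -(2 + f)*19*f/8/6 = -19*f*(2 + f)/48)
1/(J(G(-3)) - C) = 1/(-19/48*(-3)*(2 - 3) - 1*36) = 1/(-19/48*(-3)*(-1) - 36) = 1/(-19/16 - 36) = 1/(-595/16) = -16/595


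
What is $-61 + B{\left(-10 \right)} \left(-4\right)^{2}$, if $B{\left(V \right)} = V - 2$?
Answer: $-253$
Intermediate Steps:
$B{\left(V \right)} = -2 + V$ ($B{\left(V \right)} = V - 2 = -2 + V$)
$-61 + B{\left(-10 \right)} \left(-4\right)^{2} = -61 + \left(-2 - 10\right) \left(-4\right)^{2} = -61 - 192 = -253$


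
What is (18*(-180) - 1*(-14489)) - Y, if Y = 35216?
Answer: -23967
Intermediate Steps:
(18*(-180) - 1*(-14489)) - Y = (18*(-180) - 1*(-14489)) - 1*35216 = (-3240 + 14489) - 35216 = 11249 - 35216 = -23967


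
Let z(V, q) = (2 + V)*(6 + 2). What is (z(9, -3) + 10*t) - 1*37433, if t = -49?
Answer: -37835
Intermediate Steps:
z(V, q) = 16 + 8*V (z(V, q) = (2 + V)*8 = 16 + 8*V)
(z(9, -3) + 10*t) - 1*37433 = ((16 + 8*9) + 10*(-49)) - 1*37433 = ((16 + 72) - 490) - 37433 = (88 - 490) - 37433 = -402 - 37433 = -37835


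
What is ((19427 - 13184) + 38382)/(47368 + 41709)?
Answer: 44625/89077 ≈ 0.50097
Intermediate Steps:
((19427 - 13184) + 38382)/(47368 + 41709) = (6243 + 38382)/89077 = 44625*(1/89077) = 44625/89077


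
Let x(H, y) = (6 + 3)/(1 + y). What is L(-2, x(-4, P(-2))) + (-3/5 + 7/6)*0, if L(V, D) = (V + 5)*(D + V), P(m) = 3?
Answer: 3/4 ≈ 0.75000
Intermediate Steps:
x(H, y) = 9/(1 + y)
L(V, D) = (5 + V)*(D + V)
L(-2, x(-4, P(-2))) + (-3/5 + 7/6)*0 = ((-2)**2 + 5*(9/(1 + 3)) + 5*(-2) + (9/(1 + 3))*(-2)) + (-3/5 + 7/6)*0 = (4 + 5*(9/4) - 10 + (9/4)*(-2)) + (-3*1/5 + 7*(1/6))*0 = (4 + 5*(9*(1/4)) - 10 + (9*(1/4))*(-2)) + (-3/5 + 7/6)*0 = (4 + 5*(9/4) - 10 + (9/4)*(-2)) + (17/30)*0 = (4 + 45/4 - 10 - 9/2) + 0 = 3/4 + 0 = 3/4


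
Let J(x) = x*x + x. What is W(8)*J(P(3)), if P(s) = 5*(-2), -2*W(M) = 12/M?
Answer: -135/2 ≈ -67.500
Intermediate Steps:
W(M) = -6/M
P(s) = -10
J(x) = x + x² (J(x) = x² + x = x + x²)
W(8)*J(P(3)) = (-6/8)*(-10*(1 - 10)) = (-6*⅛)*(-10*(-9)) = -¾*90 = -135/2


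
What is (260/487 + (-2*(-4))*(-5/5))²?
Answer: 13220496/237169 ≈ 55.743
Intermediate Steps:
(260/487 + (-2*(-4))*(-5/5))² = (260*(1/487) + 8*(-5*⅕))² = (260/487 + 8*(-1))² = (260/487 - 8)² = (-3636/487)² = 13220496/237169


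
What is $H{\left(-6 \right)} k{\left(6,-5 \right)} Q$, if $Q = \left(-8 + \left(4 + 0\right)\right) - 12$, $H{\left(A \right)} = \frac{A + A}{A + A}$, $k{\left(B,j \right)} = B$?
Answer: $-96$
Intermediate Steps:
$H{\left(A \right)} = 1$ ($H{\left(A \right)} = \frac{2 A}{2 A} = 2 A \frac{1}{2 A} = 1$)
$Q = -16$ ($Q = \left(-8 + 4\right) - 12 = -4 - 12 = -16$)
$H{\left(-6 \right)} k{\left(6,-5 \right)} Q = 1 \cdot 6 \left(-16\right) = 6 \left(-16\right) = -96$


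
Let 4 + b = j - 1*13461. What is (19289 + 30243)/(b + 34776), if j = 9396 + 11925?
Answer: 12383/10658 ≈ 1.1618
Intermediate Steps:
j = 21321
b = 7856 (b = -4 + (21321 - 1*13461) = -4 + (21321 - 13461) = -4 + 7860 = 7856)
(19289 + 30243)/(b + 34776) = (19289 + 30243)/(7856 + 34776) = 49532/42632 = 49532*(1/42632) = 12383/10658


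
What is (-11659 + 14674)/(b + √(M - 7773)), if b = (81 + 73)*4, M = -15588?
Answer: 1857240/402817 - 3015*I*√23361/402817 ≈ 4.6106 - 1.144*I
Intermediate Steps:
b = 616 (b = 154*4 = 616)
(-11659 + 14674)/(b + √(M - 7773)) = (-11659 + 14674)/(616 + √(-15588 - 7773)) = 3015/(616 + √(-23361)) = 3015/(616 + I*√23361)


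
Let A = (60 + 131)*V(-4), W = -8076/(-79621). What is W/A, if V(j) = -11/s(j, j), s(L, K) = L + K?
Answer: 64608/167283721 ≈ 0.00038622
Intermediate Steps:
s(L, K) = K + L
V(j) = -11/(2*j) (V(j) = -11/(j + j) = -11*1/(2*j) = -11/(2*j))
W = 8076/79621 (W = -8076*(-1/79621) = 8076/79621 ≈ 0.10143)
A = 2101/8 (A = (60 + 131)*(-11/2/(-4)) = 191*(-11/2*(-1/4)) = 191*(11/8) = 2101/8 ≈ 262.63)
W/A = 8076/(79621*(2101/8)) = (8076/79621)*(8/2101) = 64608/167283721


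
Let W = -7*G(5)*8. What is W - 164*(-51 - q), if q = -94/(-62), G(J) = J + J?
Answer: 249632/31 ≈ 8052.6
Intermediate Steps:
G(J) = 2*J
W = -560 (W = -14*5*8 = -7*10*8 = -70*8 = -560)
q = 47/31 (q = -94*(-1/62) = 47/31 ≈ 1.5161)
W - 164*(-51 - q) = -560 - 164*(-51 - 1*47/31) = -560 - 164*(-51 - 47/31) = -560 - 164*(-1628/31) = -560 + 266992/31 = 249632/31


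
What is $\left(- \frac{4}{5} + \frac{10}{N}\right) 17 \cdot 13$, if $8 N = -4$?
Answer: $- \frac{22984}{5} \approx -4596.8$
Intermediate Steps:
$N = - \frac{1}{2}$ ($N = \frac{1}{8} \left(-4\right) = - \frac{1}{2} \approx -0.5$)
$\left(- \frac{4}{5} + \frac{10}{N}\right) 17 \cdot 13 = \left(- \frac{4}{5} + \frac{10}{- \frac{1}{2}}\right) 17 \cdot 13 = \left(\left(-4\right) \frac{1}{5} + 10 \left(-2\right)\right) 17 \cdot 13 = \left(- \frac{4}{5} - 20\right) 17 \cdot 13 = \left(- \frac{104}{5}\right) 17 \cdot 13 = \left(- \frac{1768}{5}\right) 13 = - \frac{22984}{5}$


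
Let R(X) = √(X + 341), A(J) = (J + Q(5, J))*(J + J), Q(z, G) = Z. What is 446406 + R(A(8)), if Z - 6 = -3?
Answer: 446406 + √517 ≈ 4.4643e+5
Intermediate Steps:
Z = 3 (Z = 6 - 3 = 3)
Q(z, G) = 3
A(J) = 2*J*(3 + J) (A(J) = (J + 3)*(J + J) = (3 + J)*(2*J) = 2*J*(3 + J))
R(X) = √(341 + X)
446406 + R(A(8)) = 446406 + √(341 + 2*8*(3 + 8)) = 446406 + √(341 + 2*8*11) = 446406 + √(341 + 176) = 446406 + √517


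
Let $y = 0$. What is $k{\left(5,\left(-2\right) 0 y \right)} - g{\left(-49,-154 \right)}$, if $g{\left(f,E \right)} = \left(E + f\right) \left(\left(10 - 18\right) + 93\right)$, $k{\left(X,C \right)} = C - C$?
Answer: $17255$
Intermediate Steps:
$k{\left(X,C \right)} = 0$
$g{\left(f,E \right)} = 85 E + 85 f$ ($g{\left(f,E \right)} = \left(E + f\right) \left(-8 + 93\right) = \left(E + f\right) 85 = 85 E + 85 f$)
$k{\left(5,\left(-2\right) 0 y \right)} - g{\left(-49,-154 \right)} = 0 - \left(85 \left(-154\right) + 85 \left(-49\right)\right) = 0 - \left(-13090 - 4165\right) = 0 - -17255 = 0 + 17255 = 17255$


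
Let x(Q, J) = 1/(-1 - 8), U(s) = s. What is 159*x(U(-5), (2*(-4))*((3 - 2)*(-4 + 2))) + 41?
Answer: 70/3 ≈ 23.333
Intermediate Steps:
x(Q, J) = -⅑ (x(Q, J) = 1/(-9) = -⅑)
159*x(U(-5), (2*(-4))*((3 - 2)*(-4 + 2))) + 41 = 159*(-⅑) + 41 = -53/3 + 41 = 70/3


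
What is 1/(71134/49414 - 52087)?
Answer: -24707/1286877942 ≈ -1.9199e-5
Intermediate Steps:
1/(71134/49414 - 52087) = 1/(71134*(1/49414) - 52087) = 1/(35567/24707 - 52087) = 1/(-1286877942/24707) = -24707/1286877942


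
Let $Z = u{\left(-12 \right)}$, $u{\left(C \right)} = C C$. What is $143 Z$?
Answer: $20592$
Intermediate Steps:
$u{\left(C \right)} = C^{2}$
$Z = 144$ ($Z = \left(-12\right)^{2} = 144$)
$143 Z = 143 \cdot 144 = 20592$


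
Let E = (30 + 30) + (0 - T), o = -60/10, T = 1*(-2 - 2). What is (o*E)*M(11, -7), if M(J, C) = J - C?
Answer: -6912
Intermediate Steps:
T = -4 (T = 1*(-4) = -4)
o = -6 (o = -60*⅒ = -6)
E = 64 (E = (30 + 30) + (0 - 1*(-4)) = 60 + (0 + 4) = 60 + 4 = 64)
(o*E)*M(11, -7) = (-6*64)*(11 - 1*(-7)) = -384*(11 + 7) = -384*18 = -6912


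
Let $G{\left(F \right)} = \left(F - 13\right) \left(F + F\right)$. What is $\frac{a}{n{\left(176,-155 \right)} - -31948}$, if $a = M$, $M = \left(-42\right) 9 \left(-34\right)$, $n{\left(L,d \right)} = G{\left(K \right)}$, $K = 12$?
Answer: $\frac{3213}{7981} \approx 0.40258$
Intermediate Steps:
$G{\left(F \right)} = 2 F \left(-13 + F\right)$ ($G{\left(F \right)} = \left(-13 + F\right) 2 F = 2 F \left(-13 + F\right)$)
$n{\left(L,d \right)} = -24$ ($n{\left(L,d \right)} = 2 \cdot 12 \left(-13 + 12\right) = 2 \cdot 12 \left(-1\right) = -24$)
$M = 12852$ ($M = \left(-378\right) \left(-34\right) = 12852$)
$a = 12852$
$\frac{a}{n{\left(176,-155 \right)} - -31948} = \frac{12852}{-24 - -31948} = \frac{12852}{-24 + 31948} = \frac{12852}{31924} = 12852 \cdot \frac{1}{31924} = \frac{3213}{7981}$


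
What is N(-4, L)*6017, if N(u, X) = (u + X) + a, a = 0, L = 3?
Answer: -6017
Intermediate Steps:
N(u, X) = X + u (N(u, X) = (u + X) + 0 = (X + u) + 0 = X + u)
N(-4, L)*6017 = (3 - 4)*6017 = -1*6017 = -6017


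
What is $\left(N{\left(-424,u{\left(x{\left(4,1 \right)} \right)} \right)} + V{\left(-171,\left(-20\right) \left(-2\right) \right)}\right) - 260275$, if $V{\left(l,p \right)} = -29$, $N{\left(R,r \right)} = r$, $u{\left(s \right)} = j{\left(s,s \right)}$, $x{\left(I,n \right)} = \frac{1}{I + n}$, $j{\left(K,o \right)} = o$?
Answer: $- \frac{1301519}{5} \approx -2.603 \cdot 10^{5}$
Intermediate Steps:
$u{\left(s \right)} = s$
$\left(N{\left(-424,u{\left(x{\left(4,1 \right)} \right)} \right)} + V{\left(-171,\left(-20\right) \left(-2\right) \right)}\right) - 260275 = \left(\frac{1}{4 + 1} - 29\right) - 260275 = \left(\frac{1}{5} - 29\right) - 260275 = - \frac{144}{5} - 260275 = - \frac{1301519}{5}$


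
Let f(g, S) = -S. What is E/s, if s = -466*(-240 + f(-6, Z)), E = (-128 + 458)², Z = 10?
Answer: 1089/1165 ≈ 0.93476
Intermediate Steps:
E = 108900 (E = 330² = 108900)
s = 116500 (s = -466*(-240 - 1*10) = -466*(-240 - 10) = -466*(-250) = 116500)
E/s = 108900/116500 = 108900*(1/116500) = 1089/1165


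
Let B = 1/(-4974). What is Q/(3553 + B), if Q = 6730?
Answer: 33475020/17672621 ≈ 1.8942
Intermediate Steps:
B = -1/4974 ≈ -0.00020105
Q/(3553 + B) = 6730/(3553 - 1/4974) = 6730/(17672621/4974) = 6730*(4974/17672621) = 33475020/17672621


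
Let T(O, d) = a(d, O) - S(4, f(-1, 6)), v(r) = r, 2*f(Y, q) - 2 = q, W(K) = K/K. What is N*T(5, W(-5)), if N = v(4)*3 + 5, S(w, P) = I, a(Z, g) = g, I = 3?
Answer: 34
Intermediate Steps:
W(K) = 1
f(Y, q) = 1 + q/2
S(w, P) = 3
T(O, d) = -3 + O (T(O, d) = O - 1*3 = O - 3 = -3 + O)
N = 17 (N = 4*3 + 5 = 12 + 5 = 17)
N*T(5, W(-5)) = 17*(-3 + 5) = 17*2 = 34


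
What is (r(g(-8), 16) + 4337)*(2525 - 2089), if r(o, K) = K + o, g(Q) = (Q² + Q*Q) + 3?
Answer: 1955024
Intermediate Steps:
g(Q) = 3 + 2*Q² (g(Q) = (Q² + Q²) + 3 = 2*Q² + 3 = 3 + 2*Q²)
(r(g(-8), 16) + 4337)*(2525 - 2089) = ((16 + (3 + 2*(-8)²)) + 4337)*(2525 - 2089) = ((16 + (3 + 2*64)) + 4337)*436 = ((16 + (3 + 128)) + 4337)*436 = ((16 + 131) + 4337)*436 = (147 + 4337)*436 = 4484*436 = 1955024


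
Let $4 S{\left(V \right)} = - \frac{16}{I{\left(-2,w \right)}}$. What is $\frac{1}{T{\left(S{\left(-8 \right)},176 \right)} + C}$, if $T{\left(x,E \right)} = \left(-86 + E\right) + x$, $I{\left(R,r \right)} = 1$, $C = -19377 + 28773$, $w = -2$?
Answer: $\frac{1}{9482} \approx 0.00010546$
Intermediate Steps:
$C = 9396$
$S{\left(V \right)} = -4$ ($S{\left(V \right)} = \frac{\left(-16\right) 1^{-1}}{4} = \frac{\left(-16\right) 1}{4} = \frac{1}{4} \left(-16\right) = -4$)
$T{\left(x,E \right)} = -86 + E + x$
$\frac{1}{T{\left(S{\left(-8 \right)},176 \right)} + C} = \frac{1}{\left(-86 + 176 - 4\right) + 9396} = \frac{1}{86 + 9396} = \frac{1}{9482}$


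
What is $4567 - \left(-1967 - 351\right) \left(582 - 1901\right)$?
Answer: $-3052875$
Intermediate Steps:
$4567 - \left(-1967 - 351\right) \left(582 - 1901\right) = 4567 - \left(-2318\right) \left(-1319\right) = 4567 - 3057442 = -3052875$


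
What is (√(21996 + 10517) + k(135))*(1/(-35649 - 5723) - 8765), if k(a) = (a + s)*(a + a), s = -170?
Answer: 1713405870225/20686 - 362625581*√32513/41372 ≈ 8.1249e+7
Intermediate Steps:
k(a) = 2*a*(-170 + a) (k(a) = (a - 170)*(a + a) = (-170 + a)*(2*a) = 2*a*(-170 + a))
(√(21996 + 10517) + k(135))*(1/(-35649 - 5723) - 8765) = (√(21996 + 10517) + 2*135*(-170 + 135))*(1/(-35649 - 5723) - 8765) = (√32513 + 2*135*(-35))*(1/(-41372) - 8765) = (√32513 - 9450)*(-1/41372 - 8765) = (-9450 + √32513)*(-362625581/41372) = 1713405870225/20686 - 362625581*√32513/41372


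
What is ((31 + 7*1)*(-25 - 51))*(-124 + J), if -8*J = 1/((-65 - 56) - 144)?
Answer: 94899319/265 ≈ 3.5811e+5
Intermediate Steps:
J = 1/2120 (J = -1/(8*((-65 - 56) - 144)) = -1/(8*(-121 - 144)) = -1/8/(-265) = -1/8*(-1/265) = 1/2120 ≈ 0.00047170)
((31 + 7*1)*(-25 - 51))*(-124 + J) = ((31 + 7*1)*(-25 - 51))*(-124 + 1/2120) = ((31 + 7)*(-76))*(-262879/2120) = (38*(-76))*(-262879/2120) = -2888*(-262879/2120) = 94899319/265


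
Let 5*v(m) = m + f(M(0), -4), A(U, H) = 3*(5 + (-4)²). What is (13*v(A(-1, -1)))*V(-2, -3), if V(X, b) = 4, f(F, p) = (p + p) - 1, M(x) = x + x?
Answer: 2808/5 ≈ 561.60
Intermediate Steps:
M(x) = 2*x
f(F, p) = -1 + 2*p (f(F, p) = 2*p - 1 = -1 + 2*p)
A(U, H) = 63 (A(U, H) = 3*(5 + 16) = 3*21 = 63)
v(m) = -9/5 + m/5 (v(m) = (m + (-1 + 2*(-4)))/5 = (m + (-1 - 8))/5 = (m - 9)/5 = (-9 + m)/5 = -9/5 + m/5)
(13*v(A(-1, -1)))*V(-2, -3) = (13*(-9/5 + (⅕)*63))*4 = (13*(-9/5 + 63/5))*4 = (13*(54/5))*4 = (702/5)*4 = 2808/5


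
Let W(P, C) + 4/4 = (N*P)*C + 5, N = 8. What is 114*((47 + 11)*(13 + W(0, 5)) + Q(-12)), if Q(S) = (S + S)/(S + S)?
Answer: 112518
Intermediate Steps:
W(P, C) = 4 + 8*C*P (W(P, C) = -1 + ((8*P)*C + 5) = -1 + (8*C*P + 5) = -1 + (5 + 8*C*P) = 4 + 8*C*P)
Q(S) = 1 (Q(S) = (2*S)/((2*S)) = (2*S)*(1/(2*S)) = 1)
114*((47 + 11)*(13 + W(0, 5)) + Q(-12)) = 114*((47 + 11)*(13 + (4 + 8*5*0)) + 1) = 114*(58*(13 + (4 + 0)) + 1) = 114*(58*(13 + 4) + 1) = 114*(58*17 + 1) = 114*(986 + 1) = 114*987 = 112518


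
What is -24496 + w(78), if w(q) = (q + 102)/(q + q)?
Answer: -318433/13 ≈ -24495.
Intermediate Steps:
w(q) = (102 + q)/(2*q) (w(q) = (102 + q)/((2*q)) = (102 + q)*(1/(2*q)) = (102 + q)/(2*q))
-24496 + w(78) = -24496 + (½)*(102 + 78)/78 = -24496 + (½)*(1/78)*180 = -24496 + 15/13 = -318433/13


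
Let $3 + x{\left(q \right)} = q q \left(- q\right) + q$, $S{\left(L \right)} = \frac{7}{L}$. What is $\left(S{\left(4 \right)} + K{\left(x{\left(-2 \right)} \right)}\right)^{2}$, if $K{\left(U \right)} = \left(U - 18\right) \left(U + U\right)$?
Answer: $\frac{124609}{16} \approx 7788.1$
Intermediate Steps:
$x{\left(q \right)} = -3 + q - q^{3}$ ($x{\left(q \right)} = -3 + \left(q q \left(- q\right) + q\right) = -3 + \left(q \left(- q^{2}\right) + q\right) = -3 - \left(q^{3} - q\right) = -3 + q - q^{3}$)
$K{\left(U \right)} = 2 U \left(-18 + U\right)$ ($K{\left(U \right)} = \left(-18 + U\right) 2 U = 2 U \left(-18 + U\right)$)
$\left(S{\left(4 \right)} + K{\left(x{\left(-2 \right)} \right)}\right)^{2} = \left(\frac{7}{4} + 2 \left(-3 - 2 - \left(-2\right)^{3}\right) \left(-18 - -3\right)\right)^{2} = \left(7 \cdot \frac{1}{4} + 2 \left(-3 - 2 - -8\right) \left(-18 - -3\right)\right)^{2} = \left(\frac{7}{4} + 2 \left(-3 - 2 + 8\right) \left(-18 - -3\right)\right)^{2} = \left(\frac{7}{4} + 2 \cdot 3 \left(-18 + 3\right)\right)^{2} = \left(\frac{7}{4} + 2 \cdot 3 \left(-15\right)\right)^{2} = \left(\frac{7}{4} - 90\right)^{2} = \left(- \frac{353}{4}\right)^{2} = \frac{124609}{16}$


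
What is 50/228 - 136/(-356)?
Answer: 6101/10146 ≈ 0.60132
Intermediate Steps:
50/228 - 136/(-356) = 50*(1/228) - 136*(-1/356) = 25/114 + 34/89 = 6101/10146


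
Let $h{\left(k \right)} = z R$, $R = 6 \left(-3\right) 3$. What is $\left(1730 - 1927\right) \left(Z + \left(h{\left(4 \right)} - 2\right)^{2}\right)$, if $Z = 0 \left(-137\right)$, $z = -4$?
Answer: $-9021812$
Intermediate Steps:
$R = -54$ ($R = \left(-18\right) 3 = -54$)
$Z = 0$
$h{\left(k \right)} = 216$ ($h{\left(k \right)} = \left(-4\right) \left(-54\right) = 216$)
$\left(1730 - 1927\right) \left(Z + \left(h{\left(4 \right)} - 2\right)^{2}\right) = \left(1730 - 1927\right) \left(0 + \left(216 - 2\right)^{2}\right) = - 197 \left(0 + 214^{2}\right) = - 197 \left(0 + 45796\right) = \left(-197\right) 45796 = -9021812$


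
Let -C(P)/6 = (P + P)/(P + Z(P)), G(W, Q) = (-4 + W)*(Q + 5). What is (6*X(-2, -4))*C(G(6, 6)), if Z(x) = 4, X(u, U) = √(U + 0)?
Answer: -1584*I/13 ≈ -121.85*I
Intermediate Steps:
X(u, U) = √U
G(W, Q) = (-4 + W)*(5 + Q)
C(P) = -12*P/(4 + P) (C(P) = -6*(P + P)/(P + 4) = -6*2*P/(4 + P) = -12*P/(4 + P))
(6*X(-2, -4))*C(G(6, 6)) = (6*√(-4))*(-12*(-20 - 4*6 + 5*6 + 6*6)/(4 + (-20 - 4*6 + 5*6 + 6*6))) = (6*(2*I))*(-12*(-20 - 24 + 30 + 36)/(4 + (-20 - 24 + 30 + 36))) = (12*I)*(-12*22/(4 + 22)) = (12*I)*(-12*22/26) = (12*I)*(-12*22*1/26) = (12*I)*(-132/13) = -1584*I/13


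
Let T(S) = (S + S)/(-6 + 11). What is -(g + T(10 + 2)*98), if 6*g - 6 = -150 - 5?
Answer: -13367/30 ≈ -445.57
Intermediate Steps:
g = -149/6 (g = 1 + (-150 - 5)/6 = 1 + (⅙)*(-155) = 1 - 155/6 = -149/6 ≈ -24.833)
T(S) = 2*S/5 (T(S) = (2*S)/5 = (2*S)*(⅕) = 2*S/5)
-(g + T(10 + 2)*98) = -(-149/6 + (2*(10 + 2)/5)*98) = -(-149/6 + ((⅖)*12)*98) = -(-149/6 + (24/5)*98) = -(-149/6 + 2352/5) = -1*13367/30 = -13367/30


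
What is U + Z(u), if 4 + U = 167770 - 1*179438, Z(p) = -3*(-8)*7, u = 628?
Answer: -11504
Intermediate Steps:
Z(p) = 168 (Z(p) = 24*7 = 168)
U = -11672 (U = -4 + (167770 - 1*179438) = -4 + (167770 - 179438) = -4 - 11668 = -11672)
U + Z(u) = -11672 + 168 = -11504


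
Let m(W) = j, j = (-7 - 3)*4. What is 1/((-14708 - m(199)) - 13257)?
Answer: -1/27925 ≈ -3.5810e-5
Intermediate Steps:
j = -40 (j = -10*4 = -40)
m(W) = -40
1/((-14708 - m(199)) - 13257) = 1/((-14708 - 1*(-40)) - 13257) = 1/((-14708 + 40) - 13257) = 1/(-14668 - 13257) = 1/(-27925) = -1/27925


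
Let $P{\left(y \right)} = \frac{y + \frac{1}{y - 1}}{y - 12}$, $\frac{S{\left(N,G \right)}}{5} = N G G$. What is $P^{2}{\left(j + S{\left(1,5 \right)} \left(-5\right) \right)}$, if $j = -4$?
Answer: $\frac{157030705441}{163078668900} \approx 0.96291$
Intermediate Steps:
$S{\left(N,G \right)} = 5 N G^{2}$ ($S{\left(N,G \right)} = 5 N G G = 5 G N G = 5 N G^{2}$)
$P{\left(y \right)} = \frac{y + \frac{1}{-1 + y}}{-12 + y}$
$P^{2}{\left(j + S{\left(1,5 \right)} \left(-5\right) \right)} = \left(\frac{1 + \left(-4 + 5 \cdot 1 \cdot 5^{2} \left(-5\right)\right)^{2} - \left(-4 + 5 \cdot 1 \cdot 5^{2} \left(-5\right)\right)}{12 + \left(-4 + 5 \cdot 1 \cdot 5^{2} \left(-5\right)\right)^{2} - 13 \left(-4 + 5 \cdot 1 \cdot 5^{2} \left(-5\right)\right)}\right)^{2} = \left(\frac{1 + \left(-4 + 5 \cdot 1 \cdot 25 \left(-5\right)\right)^{2} - \left(-4 + 5 \cdot 1 \cdot 25 \left(-5\right)\right)}{12 + \left(-4 + 5 \cdot 1 \cdot 25 \left(-5\right)\right)^{2} - 13 \left(-4 + 5 \cdot 1 \cdot 25 \left(-5\right)\right)}\right)^{2} = \left(\frac{1 + \left(-4 + 125 \left(-5\right)\right)^{2} - \left(-4 + 125 \left(-5\right)\right)}{12 + \left(-4 + 125 \left(-5\right)\right)^{2} - 13 \left(-4 + 125 \left(-5\right)\right)}\right)^{2} = \left(\frac{1 + \left(-4 - 625\right)^{2} - \left(-4 - 625\right)}{12 + \left(-4 - 625\right)^{2} - 13 \left(-4 - 625\right)}\right)^{2} = \left(\frac{1 + \left(-629\right)^{2} - -629}{12 + \left(-629\right)^{2} - -8177}\right)^{2} = \left(\frac{1 + 395641 + 629}{12 + 395641 + 8177}\right)^{2} = \left(\frac{1}{403830} \cdot 396271\right)^{2} = \left(\frac{396271}{403830}\right)^{2} = \frac{157030705441}{163078668900}$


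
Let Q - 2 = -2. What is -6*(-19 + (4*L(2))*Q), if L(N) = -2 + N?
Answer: 114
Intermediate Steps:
Q = 0 (Q = 2 - 2 = 0)
-6*(-19 + (4*L(2))*Q) = -6*(-19 + (4*(-2 + 2))*0) = -6*(-19 + (4*0)*0) = -6*(-19 + 0*0) = -6*(-19 + 0) = -6*(-19) = 114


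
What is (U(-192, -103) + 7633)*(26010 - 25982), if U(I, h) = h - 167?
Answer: 206164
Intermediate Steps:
U(I, h) = -167 + h
(U(-192, -103) + 7633)*(26010 - 25982) = ((-167 - 103) + 7633)*(26010 - 25982) = (-270 + 7633)*28 = 7363*28 = 206164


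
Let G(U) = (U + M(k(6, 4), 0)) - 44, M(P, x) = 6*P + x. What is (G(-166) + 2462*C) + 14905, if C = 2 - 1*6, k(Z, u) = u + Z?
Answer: 4907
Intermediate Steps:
k(Z, u) = Z + u
M(P, x) = x + 6*P
C = -4 (C = 2 - 6 = -4)
G(U) = 16 + U (G(U) = (U + (0 + 6*(6 + 4))) - 44 = (U + (0 + 6*10)) - 44 = (U + (0 + 60)) - 44 = (U + 60) - 44 = (60 + U) - 44 = 16 + U)
(G(-166) + 2462*C) + 14905 = ((16 - 166) + 2462*(-4)) + 14905 = (-150 - 9848) + 14905 = -9998 + 14905 = 4907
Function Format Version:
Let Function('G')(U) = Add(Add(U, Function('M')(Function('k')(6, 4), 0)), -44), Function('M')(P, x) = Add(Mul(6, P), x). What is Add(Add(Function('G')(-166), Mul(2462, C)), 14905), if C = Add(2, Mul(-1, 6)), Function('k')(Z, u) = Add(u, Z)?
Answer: 4907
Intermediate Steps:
Function('k')(Z, u) = Add(Z, u)
Function('M')(P, x) = Add(x, Mul(6, P))
C = -4 (C = Add(2, -6) = -4)
Function('G')(U) = Add(16, U) (Function('G')(U) = Add(Add(U, Add(0, Mul(6, Add(6, 4)))), -44) = Add(Add(U, Add(0, Mul(6, 10))), -44) = Add(Add(U, Add(0, 60)), -44) = Add(Add(U, 60), -44) = Add(Add(60, U), -44) = Add(16, U))
Add(Add(Function('G')(-166), Mul(2462, C)), 14905) = Add(Add(Add(16, -166), Mul(2462, -4)), 14905) = Add(Add(-150, -9848), 14905) = Add(-9998, 14905) = 4907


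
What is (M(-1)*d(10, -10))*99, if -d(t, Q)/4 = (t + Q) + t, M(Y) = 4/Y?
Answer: 15840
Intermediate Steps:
d(t, Q) = -8*t - 4*Q (d(t, Q) = -4*((t + Q) + t) = -4*((Q + t) + t) = -4*(Q + 2*t) = -8*t - 4*Q)
(M(-1)*d(10, -10))*99 = ((4/(-1))*(-8*10 - 4*(-10)))*99 = ((4*(-1))*(-80 + 40))*99 = -4*(-40)*99 = 160*99 = 15840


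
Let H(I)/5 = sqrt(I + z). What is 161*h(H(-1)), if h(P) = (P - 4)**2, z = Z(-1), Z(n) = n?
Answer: -5474 - 6440*I*sqrt(2) ≈ -5474.0 - 9107.5*I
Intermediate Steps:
z = -1
H(I) = 5*sqrt(-1 + I) (H(I) = 5*sqrt(I - 1) = 5*sqrt(-1 + I))
h(P) = (-4 + P)**2
161*h(H(-1)) = 161*(-4 + 5*sqrt(-1 - 1))**2 = 161*(-4 + 5*sqrt(-2))**2 = 161*(-4 + 5*(I*sqrt(2)))**2 = 161*(-4 + 5*I*sqrt(2))**2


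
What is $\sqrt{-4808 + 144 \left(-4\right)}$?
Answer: $2 i \sqrt{1346} \approx 73.376 i$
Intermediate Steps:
$\sqrt{-4808 + 144 \left(-4\right)} = \sqrt{-4808 - 576} = \sqrt{-5384} = 2 i \sqrt{1346}$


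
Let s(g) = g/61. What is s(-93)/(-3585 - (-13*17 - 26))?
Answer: 93/203618 ≈ 0.00045674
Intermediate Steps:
s(g) = g/61 (s(g) = g*(1/61) = g/61)
s(-93)/(-3585 - (-13*17 - 26)) = ((1/61)*(-93))/(-3585 - (-13*17 - 26)) = -93/(61*(-3585 - (-221 - 26))) = -93/(61*(-3585 - 1*(-247))) = -93/(61*(-3585 + 247)) = -93/61/(-3338) = -93/61*(-1/3338) = 93/203618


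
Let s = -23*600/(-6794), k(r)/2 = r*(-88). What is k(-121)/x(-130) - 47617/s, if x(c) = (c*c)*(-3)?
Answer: -27337076189/1166100 ≈ -23443.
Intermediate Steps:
k(r) = -176*r (k(r) = 2*(r*(-88)) = 2*(-88*r) = -176*r)
x(c) = -3*c² (x(c) = c²*(-3) = -3*c²)
s = 6900/3397 (s = -13800*(-1/6794) = 6900/3397 ≈ 2.0312)
k(-121)/x(-130) - 47617/s = (-176*(-121))/((-3*(-130)²)) - 47617/6900/3397 = 21296/((-3*16900)) - 47617*3397/6900 = 21296/(-50700) - 161754949/6900 = 21296*(-1/50700) - 161754949/6900 = -5324/12675 - 161754949/6900 = -27337076189/1166100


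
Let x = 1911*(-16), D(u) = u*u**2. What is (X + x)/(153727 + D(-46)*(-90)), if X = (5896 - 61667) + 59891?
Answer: -26456/8913967 ≈ -0.0029679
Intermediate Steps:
X = 4120 (X = -55771 + 59891 = 4120)
D(u) = u**3
x = -30576
(X + x)/(153727 + D(-46)*(-90)) = (4120 - 30576)/(153727 + (-46)**3*(-90)) = -26456/(153727 - 97336*(-90)) = -26456/(153727 + 8760240) = -26456/8913967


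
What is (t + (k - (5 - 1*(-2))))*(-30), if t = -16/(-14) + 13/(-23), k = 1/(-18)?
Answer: 93865/483 ≈ 194.34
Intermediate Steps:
k = -1/18 ≈ -0.055556
t = 93/161 (t = -16*(-1/14) + 13*(-1/23) = 8/7 - 13/23 = 93/161 ≈ 0.57764)
(t + (k - (5 - 1*(-2))))*(-30) = (93/161 + (-1/18 - (5 - 1*(-2))))*(-30) = (93/161 + (-1/18 - (5 + 2)))*(-30) = (93/161 + (-1/18 - 1*7))*(-30) = (93/161 + (-1/18 - 7))*(-30) = (93/161 - 127/18)*(-30) = -18773/2898*(-30) = 93865/483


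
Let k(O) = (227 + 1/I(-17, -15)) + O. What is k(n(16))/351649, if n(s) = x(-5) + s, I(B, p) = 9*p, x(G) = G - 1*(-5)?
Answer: 32804/47472615 ≈ 0.00069101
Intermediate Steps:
x(G) = 5 + G (x(G) = G + 5 = 5 + G)
n(s) = s (n(s) = (5 - 5) + s = 0 + s = s)
k(O) = 30644/135 + O (k(O) = (227 + 1/(9*(-15))) + O = (227 + 1/(-135)) + O = (227 - 1/135) + O = 30644/135 + O)
k(n(16))/351649 = (30644/135 + 16)/351649 = (32804/135)*(1/351649) = 32804/47472615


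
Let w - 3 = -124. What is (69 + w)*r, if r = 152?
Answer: -7904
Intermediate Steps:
w = -121 (w = 3 - 124 = -121)
(69 + w)*r = (69 - 121)*152 = -52*152 = -7904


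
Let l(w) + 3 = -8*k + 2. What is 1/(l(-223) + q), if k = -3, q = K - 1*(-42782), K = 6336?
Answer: 1/49141 ≈ 2.0350e-5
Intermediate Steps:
q = 49118 (q = 6336 - 1*(-42782) = 6336 + 42782 = 49118)
l(w) = 23 (l(w) = -3 + (-8*(-3) + 2) = -3 + (24 + 2) = -3 + 26 = 23)
1/(l(-223) + q) = 1/(23 + 49118) = 1/49141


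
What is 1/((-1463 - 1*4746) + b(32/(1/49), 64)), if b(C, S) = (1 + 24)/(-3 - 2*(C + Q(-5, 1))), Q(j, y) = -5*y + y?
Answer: -3131/19440404 ≈ -0.00016106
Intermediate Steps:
Q(j, y) = -4*y
b(C, S) = 25/(5 - 2*C) (b(C, S) = (1 + 24)/(-3 - 2*(C - 4*1)) = 25/(-3 - 2*(C - 4)) = 25/(-3 - 2*(-4 + C)) = 25/(-3 + (8 - 2*C)) = 25/(5 - 2*C))
1/((-1463 - 1*4746) + b(32/(1/49), 64)) = 1/((-1463 - 1*4746) - 25/(-5 + 2*(32/(1/49)))) = 1/((-1463 - 4746) - 25/(-5 + 2*(32/(1/49)))) = 1/(-6209 - 25/(-5 + 2*(32*49))) = 1/(-6209 - 25/(-5 + 2*1568)) = 1/(-6209 - 25/(-5 + 3136)) = 1/(-6209 - 25/3131) = 1/(-19440404/3131) = -3131/19440404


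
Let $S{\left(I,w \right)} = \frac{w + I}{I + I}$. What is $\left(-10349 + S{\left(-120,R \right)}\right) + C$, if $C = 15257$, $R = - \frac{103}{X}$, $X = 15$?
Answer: $\frac{17670703}{3600} \approx 4908.5$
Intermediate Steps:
$R = - \frac{103}{15} \approx -6.8667$
$S{\left(I,w \right)} = \frac{I + w}{2 I}$
$\left(-10349 + S{\left(-120,R \right)}\right) + C = \left(-10349 + \frac{-120 - \frac{103}{15}}{2 \left(-120\right)}\right) + 15257 = \left(-10349 + \frac{1}{2} \left(- \frac{1}{120}\right) \left(- \frac{1903}{15}\right)\right) + 15257 = \left(-10349 + \frac{1903}{3600}\right) + 15257 = - \frac{37254497}{3600} + 15257 = \frac{17670703}{3600}$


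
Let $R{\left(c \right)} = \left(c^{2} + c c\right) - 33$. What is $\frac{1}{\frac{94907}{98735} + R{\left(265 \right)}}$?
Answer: $\frac{98735}{13864167402} \approx 7.1216 \cdot 10^{-6}$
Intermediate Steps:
$R{\left(c \right)} = -33 + 2 c^{2}$ ($R{\left(c \right)} = \left(c^{2} + c^{2}\right) - 33 = 2 c^{2} - 33 = -33 + 2 c^{2}$)
$\frac{1}{\frac{94907}{98735} + R{\left(265 \right)}} = \frac{1}{\frac{94907}{98735} - \left(33 - 2 \cdot 265^{2}\right)} = \frac{1}{94907 \cdot \frac{1}{98735} + \left(-33 + 2 \cdot 70225\right)} = \frac{1}{\frac{94907}{98735} + \left(-33 + 140450\right)} = \frac{1}{\frac{94907}{98735} + 140417} = \frac{1}{\frac{13864167402}{98735}} = \frac{98735}{13864167402}$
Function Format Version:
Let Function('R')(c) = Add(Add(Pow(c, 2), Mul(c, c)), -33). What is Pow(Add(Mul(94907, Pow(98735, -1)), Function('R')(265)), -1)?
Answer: Rational(98735, 13864167402) ≈ 7.1216e-6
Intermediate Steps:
Function('R')(c) = Add(-33, Mul(2, Pow(c, 2))) (Function('R')(c) = Add(Add(Pow(c, 2), Pow(c, 2)), -33) = Add(Mul(2, Pow(c, 2)), -33) = Add(-33, Mul(2, Pow(c, 2))))
Pow(Add(Mul(94907, Pow(98735, -1)), Function('R')(265)), -1) = Pow(Add(Mul(94907, Pow(98735, -1)), Add(-33, Mul(2, Pow(265, 2)))), -1) = Pow(Add(Mul(94907, Rational(1, 98735)), Add(-33, Mul(2, 70225))), -1) = Pow(Add(Rational(94907, 98735), Add(-33, 140450)), -1) = Pow(Add(Rational(94907, 98735), 140417), -1) = Pow(Rational(13864167402, 98735), -1) = Rational(98735, 13864167402)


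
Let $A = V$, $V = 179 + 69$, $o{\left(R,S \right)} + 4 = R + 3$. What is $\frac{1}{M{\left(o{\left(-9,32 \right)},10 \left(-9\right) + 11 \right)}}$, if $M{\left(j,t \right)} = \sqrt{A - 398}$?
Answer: $- \frac{i \sqrt{6}}{30} \approx - 0.08165 i$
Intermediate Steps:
$o{\left(R,S \right)} = -1 + R$ ($o{\left(R,S \right)} = -4 + \left(R + 3\right) = -4 + \left(3 + R\right) = -1 + R$)
$V = 248$
$A = 248$
$M{\left(j,t \right)} = 5 i \sqrt{6}$ ($M{\left(j,t \right)} = \sqrt{248 - 398} = \sqrt{-150} = 5 i \sqrt{6}$)
$\frac{1}{M{\left(o{\left(-9,32 \right)},10 \left(-9\right) + 11 \right)}} = \frac{1}{5 i \sqrt{6}} = - \frac{i \sqrt{6}}{30}$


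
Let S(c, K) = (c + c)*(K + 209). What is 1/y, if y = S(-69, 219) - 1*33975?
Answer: -1/93039 ≈ -1.0748e-5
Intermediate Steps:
S(c, K) = 2*c*(209 + K) (S(c, K) = (2*c)*(209 + K) = 2*c*(209 + K))
y = -93039 (y = 2*(-69)*(209 + 219) - 1*33975 = 2*(-69)*428 - 33975 = -59064 - 33975 = -93039)
1/y = 1/(-93039) = -1/93039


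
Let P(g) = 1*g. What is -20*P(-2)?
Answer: 40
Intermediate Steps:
P(g) = g
-20*P(-2) = -20*(-2) = 40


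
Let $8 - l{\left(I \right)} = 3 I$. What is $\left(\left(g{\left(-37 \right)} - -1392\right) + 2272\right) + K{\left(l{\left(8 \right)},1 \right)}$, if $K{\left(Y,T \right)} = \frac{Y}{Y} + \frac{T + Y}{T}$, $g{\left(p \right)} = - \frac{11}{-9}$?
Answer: $\frac{32861}{9} \approx 3651.2$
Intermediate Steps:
$g{\left(p \right)} = \frac{11}{9}$ ($g{\left(p \right)} = \left(-11\right) \left(- \frac{1}{9}\right) = \frac{11}{9}$)
$l{\left(I \right)} = 8 - 3 I$
$K{\left(Y,T \right)} = 1 + \frac{T + Y}{T}$
$\left(\left(g{\left(-37 \right)} - -1392\right) + 2272\right) + K{\left(l{\left(8 \right)},1 \right)} = \left(\left(\frac{11}{9} - -1392\right) + 2272\right) + \left(2 + \frac{8 - 24}{1}\right) = \left(\left(\frac{11}{9} + 1392\right) + 2272\right) + \left(2 + \left(8 - 24\right) 1\right) = \left(\frac{12539}{9} + 2272\right) + \left(2 - 16\right) = \frac{32987}{9} + \left(2 - 16\right) = \frac{32987}{9} - 14 = \frac{32861}{9}$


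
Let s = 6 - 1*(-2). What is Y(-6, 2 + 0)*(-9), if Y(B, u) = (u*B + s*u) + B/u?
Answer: -9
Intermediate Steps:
s = 8 (s = 6 + 2 = 8)
Y(B, u) = 8*u + B*u + B/u (Y(B, u) = (u*B + 8*u) + B/u = (B*u + 8*u) + B/u = (8*u + B*u) + B/u = 8*u + B*u + B/u)
Y(-6, 2 + 0)*(-9) = ((-6 + (2 + 0)**2*(8 - 6))/(2 + 0))*(-9) = ((-6 + 2**2*2)/2)*(-9) = ((-6 + 4*2)/2)*(-9) = ((-6 + 8)/2)*(-9) = ((1/2)*2)*(-9) = 1*(-9) = -9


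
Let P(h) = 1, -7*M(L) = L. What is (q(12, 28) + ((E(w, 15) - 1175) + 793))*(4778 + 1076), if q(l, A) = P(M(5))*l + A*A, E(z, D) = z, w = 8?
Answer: 2470388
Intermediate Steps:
M(L) = -L/7
q(l, A) = l + A² (q(l, A) = 1*l + A*A = l + A²)
(q(12, 28) + ((E(w, 15) - 1175) + 793))*(4778 + 1076) = ((12 + 28²) + ((8 - 1175) + 793))*(4778 + 1076) = ((12 + 784) + (-1167 + 793))*5854 = (796 - 374)*5854 = 422*5854 = 2470388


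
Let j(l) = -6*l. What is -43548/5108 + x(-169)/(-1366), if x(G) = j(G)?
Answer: -8083260/872191 ≈ -9.2678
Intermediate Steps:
x(G) = -6*G
-43548/5108 + x(-169)/(-1366) = -43548/5108 - 6*(-169)/(-1366) = -43548*1/5108 + 1014*(-1/1366) = -10887/1277 - 507/683 = -8083260/872191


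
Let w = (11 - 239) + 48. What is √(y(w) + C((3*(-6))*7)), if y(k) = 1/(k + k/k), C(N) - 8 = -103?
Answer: I*√3044074/179 ≈ 9.7471*I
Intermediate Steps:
C(N) = -95 (C(N) = 8 - 103 = -95)
w = -180 (w = -228 + 48 = -180)
y(k) = 1/(1 + k) (y(k) = 1/(k + 1) = 1/(1 + k))
√(y(w) + C((3*(-6))*7)) = √(1/(1 - 180) - 95) = √(1/(-179) - 95) = √(-1/179 - 95) = √(-17006/179) = I*√3044074/179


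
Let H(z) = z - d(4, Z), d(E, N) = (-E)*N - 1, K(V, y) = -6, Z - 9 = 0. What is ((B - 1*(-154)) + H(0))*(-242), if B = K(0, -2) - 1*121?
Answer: -15488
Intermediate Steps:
Z = 9 (Z = 9 + 0 = 9)
B = -127 (B = -6 - 1*121 = -6 - 121 = -127)
d(E, N) = -1 - E*N (d(E, N) = -E*N - 1 = -1 - E*N)
H(z) = 37 + z (H(z) = z - (-1 - 1*4*9) = z - (-1 - 36) = z - 1*(-37) = z + 37 = 37 + z)
((B - 1*(-154)) + H(0))*(-242) = ((-127 - 1*(-154)) + (37 + 0))*(-242) = ((-127 + 154) + 37)*(-242) = (27 + 37)*(-242) = 64*(-242) = -15488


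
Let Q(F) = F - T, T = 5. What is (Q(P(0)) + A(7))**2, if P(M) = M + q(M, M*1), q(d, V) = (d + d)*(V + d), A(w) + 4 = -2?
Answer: 121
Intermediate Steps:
A(w) = -6 (A(w) = -4 - 2 = -6)
q(d, V) = 2*d*(V + d) (q(d, V) = (2*d)*(V + d) = 2*d*(V + d))
P(M) = M + 4*M**2 (P(M) = M + 2*M*(M*1 + M) = M + 2*M*(M + M) = M + 2*M*(2*M) = M + 4*M**2)
Q(F) = -5 + F (Q(F) = F - 1*5 = F - 5 = -5 + F)
(Q(P(0)) + A(7))**2 = ((-5 + 0*(1 + 4*0)) - 6)**2 = ((-5 + 0*(1 + 0)) - 6)**2 = ((-5 + 0*1) - 6)**2 = ((-5 + 0) - 6)**2 = (-5 - 6)**2 = (-11)**2 = 121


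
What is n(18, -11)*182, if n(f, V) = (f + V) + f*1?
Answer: 4550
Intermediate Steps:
n(f, V) = V + 2*f (n(f, V) = (V + f) + f = V + 2*f)
n(18, -11)*182 = (-11 + 2*18)*182 = (-11 + 36)*182 = 25*182 = 4550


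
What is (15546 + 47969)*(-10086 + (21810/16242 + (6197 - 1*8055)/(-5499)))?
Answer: -9534432894010405/14885793 ≈ -6.4051e+8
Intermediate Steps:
(15546 + 47969)*(-10086 + (21810/16242 + (6197 - 1*8055)/(-5499))) = 63515*(-10086 + (21810*(1/16242) + (6197 - 8055)*(-1/5499))) = 63515*(-10086 + (3635/2707 - 1858*(-1/5499))) = 63515*(-10086 + (3635/2707 + 1858/5499)) = 63515*(-10086 + 25018471/14885793) = 63515*(-150113089727/14885793) = -9534432894010405/14885793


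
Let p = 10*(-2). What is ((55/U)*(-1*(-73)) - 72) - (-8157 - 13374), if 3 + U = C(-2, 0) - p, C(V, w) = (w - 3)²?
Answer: 561949/26 ≈ 21613.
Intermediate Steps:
C(V, w) = (-3 + w)²
p = -20
U = 26 (U = -3 + ((-3 + 0)² - 1*(-20)) = -3 + ((-3)² + 20) = -3 + (9 + 20) = -3 + 29 = 26)
((55/U)*(-1*(-73)) - 72) - (-8157 - 13374) = ((55/26)*(-1*(-73)) - 72) - (-8157 - 13374) = ((55*(1/26))*73 - 72) - 1*(-21531) = ((55/26)*73 - 72) + 21531 = (4015/26 - 72) + 21531 = 2143/26 + 21531 = 561949/26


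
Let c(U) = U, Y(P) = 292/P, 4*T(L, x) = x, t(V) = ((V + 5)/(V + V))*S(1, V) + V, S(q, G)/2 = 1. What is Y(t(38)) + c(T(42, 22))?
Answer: 38549/2974 ≈ 12.962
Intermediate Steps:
S(q, G) = 2 (S(q, G) = 2*1 = 2)
t(V) = V + (5 + V)/V (t(V) = ((V + 5)/(V + V))*2 + V = ((5 + V)/((2*V)))*2 + V = ((5 + V)*(1/(2*V)))*2 + V = ((5 + V)/(2*V))*2 + V = (5 + V)/V + V = V + (5 + V)/V)
T(L, x) = x/4
Y(t(38)) + c(T(42, 22)) = 292/(1 + 38 + 5/38) + (¼)*22 = 292/(1 + 38 + 5*(1/38)) + 11/2 = 292/(1 + 38 + 5/38) + 11/2 = 292/(1487/38) + 11/2 = 292*(38/1487) + 11/2 = 11096/1487 + 11/2 = 38549/2974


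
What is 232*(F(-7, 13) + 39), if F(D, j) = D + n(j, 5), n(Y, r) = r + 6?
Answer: 9976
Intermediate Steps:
n(Y, r) = 6 + r
F(D, j) = 11 + D (F(D, j) = D + (6 + 5) = D + 11 = 11 + D)
232*(F(-7, 13) + 39) = 232*((11 - 7) + 39) = 232*(4 + 39) = 232*43 = 9976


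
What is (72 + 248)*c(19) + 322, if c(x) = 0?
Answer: 322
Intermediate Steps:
(72 + 248)*c(19) + 322 = (72 + 248)*0 + 322 = 320*0 + 322 = 0 + 322 = 322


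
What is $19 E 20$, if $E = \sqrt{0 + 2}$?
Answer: $380 \sqrt{2} \approx 537.4$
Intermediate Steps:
$E = \sqrt{2} \approx 1.4142$
$19 E 20 = 19 \sqrt{2} \cdot 20 = 380 \sqrt{2}$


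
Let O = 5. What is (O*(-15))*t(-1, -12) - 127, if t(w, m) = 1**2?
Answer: -202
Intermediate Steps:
t(w, m) = 1
(O*(-15))*t(-1, -12) - 127 = (5*(-15))*1 - 127 = -75*1 - 127 = -75 - 127 = -202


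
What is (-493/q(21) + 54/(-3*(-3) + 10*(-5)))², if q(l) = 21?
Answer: 455694409/741321 ≈ 614.71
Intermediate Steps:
(-493/q(21) + 54/(-3*(-3) + 10*(-5)))² = (-493/21 + 54/(-3*(-3) + 10*(-5)))² = (-493*1/21 + 54/(9 - 50))² = (-493/21 + 54/(-41))² = (-493/21 + 54*(-1/41))² = (-493/21 - 54/41)² = (-21347/861)² = 455694409/741321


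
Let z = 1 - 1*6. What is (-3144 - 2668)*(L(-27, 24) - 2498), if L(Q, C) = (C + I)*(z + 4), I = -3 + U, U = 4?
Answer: 14663676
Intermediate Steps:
z = -5 (z = 1 - 6 = -5)
I = 1 (I = -3 + 4 = 1)
L(Q, C) = -1 - C (L(Q, C) = (C + 1)*(-5 + 4) = (1 + C)*(-1) = -1 - C)
(-3144 - 2668)*(L(-27, 24) - 2498) = (-3144 - 2668)*((-1 - 1*24) - 2498) = -5812*((-1 - 24) - 2498) = -5812*(-25 - 2498) = -5812*(-2523) = 14663676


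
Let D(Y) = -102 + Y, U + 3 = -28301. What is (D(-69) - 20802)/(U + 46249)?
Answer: -20973/17945 ≈ -1.1687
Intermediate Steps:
U = -28304 (U = -3 - 28301 = -28304)
(D(-69) - 20802)/(U + 46249) = ((-102 - 69) - 20802)/(-28304 + 46249) = (-171 - 20802)/17945 = -20973*1/17945 = -20973/17945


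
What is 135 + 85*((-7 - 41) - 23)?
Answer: -5900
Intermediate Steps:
135 + 85*((-7 - 41) - 23) = 135 + 85*(-48 - 23) = 135 + 85*(-71) = 135 - 6035 = -5900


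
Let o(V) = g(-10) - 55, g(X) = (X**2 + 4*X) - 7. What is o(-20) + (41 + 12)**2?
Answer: 2807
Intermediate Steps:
g(X) = -7 + X**2 + 4*X
o(V) = -2 (o(V) = (-7 + (-10)**2 + 4*(-10)) - 55 = (-7 + 100 - 40) - 55 = 53 - 55 = -2)
o(-20) + (41 + 12)**2 = -2 + (41 + 12)**2 = -2 + 53**2 = -2 + 2809 = 2807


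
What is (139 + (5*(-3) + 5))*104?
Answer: 13416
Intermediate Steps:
(139 + (5*(-3) + 5))*104 = (139 + (-15 + 5))*104 = (139 - 10)*104 = 129*104 = 13416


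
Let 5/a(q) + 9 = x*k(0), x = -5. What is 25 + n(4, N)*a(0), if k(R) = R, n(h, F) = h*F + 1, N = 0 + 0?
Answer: 220/9 ≈ 24.444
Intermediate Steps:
N = 0
n(h, F) = 1 + F*h (n(h, F) = F*h + 1 = 1 + F*h)
a(q) = -5/9 (a(q) = 5/(-9 - 5*0) = 5/(-9 + 0) = 5/(-9) = 5*(-⅑) = -5/9)
25 + n(4, N)*a(0) = 25 + (1 + 0*4)*(-5/9) = 25 + (1 + 0)*(-5/9) = 25 + 1*(-5/9) = 25 - 5/9 = 220/9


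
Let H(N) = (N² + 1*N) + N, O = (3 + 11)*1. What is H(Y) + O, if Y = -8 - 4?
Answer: 134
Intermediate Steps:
O = 14 (O = 14*1 = 14)
Y = -12
H(N) = N² + 2*N (H(N) = (N² + N) + N = (N + N²) + N = N² + 2*N)
H(Y) + O = -12*(2 - 12) + 14 = -12*(-10) + 14 = 120 + 14 = 134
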